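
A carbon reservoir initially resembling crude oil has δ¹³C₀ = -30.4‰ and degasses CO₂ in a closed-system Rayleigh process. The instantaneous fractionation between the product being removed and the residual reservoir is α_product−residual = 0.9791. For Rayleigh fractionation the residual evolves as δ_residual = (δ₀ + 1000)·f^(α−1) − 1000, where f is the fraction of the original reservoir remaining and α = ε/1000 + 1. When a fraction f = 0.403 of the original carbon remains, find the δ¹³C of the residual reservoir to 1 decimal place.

Rayleigh residual: δ_res = (δ₀ + 1000)·f^(α−1) − 1000
α − 1 = -0.02090
f^(α−1) = 0.403^(-0.02090) = 1.019176
δ_res = (-30.4 + 1000) × 1.019176 − 1000 = 988.193 − 1000 = -11.81‰

-11.8‰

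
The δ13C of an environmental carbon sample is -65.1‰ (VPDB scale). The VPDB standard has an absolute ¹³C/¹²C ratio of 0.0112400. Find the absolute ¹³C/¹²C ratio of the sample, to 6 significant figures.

R_sample = R_standard × (δ13C/1000 + 1)
R_sample = 0.0112400 × (-65.1/1000 + 1) = 0.0112400 × 0.934900
R_sample = 0.0105083

0.0105083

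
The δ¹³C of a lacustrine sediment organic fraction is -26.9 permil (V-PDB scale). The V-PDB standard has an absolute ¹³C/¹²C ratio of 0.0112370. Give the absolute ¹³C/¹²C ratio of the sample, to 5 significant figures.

0.010935

R_sample = R_standard × (δ¹³C/1000 + 1)
R_sample = 0.0112370 × (-26.9/1000 + 1) = 0.0112370 × 0.973100
R_sample = 0.0109347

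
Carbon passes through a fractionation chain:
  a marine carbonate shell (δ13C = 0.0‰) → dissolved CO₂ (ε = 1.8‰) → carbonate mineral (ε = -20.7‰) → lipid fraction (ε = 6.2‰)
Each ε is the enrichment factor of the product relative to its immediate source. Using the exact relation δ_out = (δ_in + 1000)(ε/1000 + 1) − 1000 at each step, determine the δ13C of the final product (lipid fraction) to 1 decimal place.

-12.9‰

step 1: δ = (0.00 + 1000)·(1.8/1000 + 1) − 1000 = 1.80‰
step 2: δ = (1.80 + 1000)·(-20.7/1000 + 1) − 1000 = -18.94‰
step 3: δ = (-18.94 + 1000)·(6.2/1000 + 1) − 1000 = -12.85‰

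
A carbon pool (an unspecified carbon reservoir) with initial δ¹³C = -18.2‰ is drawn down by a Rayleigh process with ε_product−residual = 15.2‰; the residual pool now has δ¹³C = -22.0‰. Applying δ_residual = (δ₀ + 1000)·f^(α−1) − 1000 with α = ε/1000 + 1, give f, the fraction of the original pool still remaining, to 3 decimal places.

α − 1 = ε/1000 = 0.0152
(δ_res + 1000)/(δ₀ + 1000) = (-22.0 + 1000)/(-18.2 + 1000) = 978.0/981.8 = 0.996130
f = 0.996130^(1/0.0152) = exp(ln(0.996130)/0.0152) = exp(-0.00388/0.0152)
f = exp(-0.2551) = 0.7748

0.775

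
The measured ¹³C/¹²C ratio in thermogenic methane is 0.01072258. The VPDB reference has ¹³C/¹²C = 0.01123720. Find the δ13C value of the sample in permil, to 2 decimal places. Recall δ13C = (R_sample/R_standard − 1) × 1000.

δ13C = (R_sample / R_standard − 1) × 1000
R_sample / R_standard = 0.01072258 / 0.01123720 = 0.954204
δ13C = (0.954204 − 1) × 1000 = -45.796 permil

-45.80 permil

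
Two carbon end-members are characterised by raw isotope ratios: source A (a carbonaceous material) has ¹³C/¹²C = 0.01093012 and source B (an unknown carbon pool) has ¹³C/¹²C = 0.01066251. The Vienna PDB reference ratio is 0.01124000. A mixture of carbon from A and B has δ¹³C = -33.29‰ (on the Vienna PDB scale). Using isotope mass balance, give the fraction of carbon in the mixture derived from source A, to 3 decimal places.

δ_A = (0.01093012/0.01124000 − 1)×1000 = (0.972431 − 1)×1000 = -27.569‰
δ_B = (0.01066251/0.01124000 − 1)×1000 = (0.948622 − 1)×1000 = -51.378‰
f_A = (δ_mix − δ_B)/(δ_A − δ_B) = (-33.29 − (-51.378))/(-27.569 − (-51.378))
f_A = 18.088 / 23.809 = 0.7597

0.760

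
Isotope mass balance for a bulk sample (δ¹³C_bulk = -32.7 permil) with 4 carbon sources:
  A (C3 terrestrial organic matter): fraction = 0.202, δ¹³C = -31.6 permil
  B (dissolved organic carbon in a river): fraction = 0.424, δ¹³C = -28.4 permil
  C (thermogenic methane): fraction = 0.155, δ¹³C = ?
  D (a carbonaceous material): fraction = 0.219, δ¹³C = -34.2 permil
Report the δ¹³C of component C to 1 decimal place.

Isotope mass balance: δ_bulk = Σ fᵢ·δᵢ.
-32.7 = 0.202×(-31.6) + 0.424×(-28.4) + 0.155×δ_C + 0.219×(-34.2)
0.155·δ_C = -32.7 − (-25.915) = -6.785
δ_C = -6.785 / 0.155 = -43.78 permil

-43.8 permil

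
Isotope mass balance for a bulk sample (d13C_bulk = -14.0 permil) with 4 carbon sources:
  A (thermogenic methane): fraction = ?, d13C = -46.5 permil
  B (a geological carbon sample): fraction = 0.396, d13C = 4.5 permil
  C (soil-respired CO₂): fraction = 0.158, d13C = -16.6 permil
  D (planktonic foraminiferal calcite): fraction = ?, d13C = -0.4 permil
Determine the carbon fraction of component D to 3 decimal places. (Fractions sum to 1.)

Let f_D and f_A be the unknown fractions; fractions sum to 1 so f_D + f_A = 0.446.
Mass balance: Σ fᵢ·δᵢ = δ_bulk ⇒ f_D·(-0.4) + f_A·(-46.5) = -14.0 − (-0.841) = -13.159
Substitute f_A = 0.446 − f_D:
f_D·(-0.4 − -46.5) = -13.159 − 0.446×(-46.5) = 7.580
f_D = 7.580 / 46.1 = 0.1644

0.164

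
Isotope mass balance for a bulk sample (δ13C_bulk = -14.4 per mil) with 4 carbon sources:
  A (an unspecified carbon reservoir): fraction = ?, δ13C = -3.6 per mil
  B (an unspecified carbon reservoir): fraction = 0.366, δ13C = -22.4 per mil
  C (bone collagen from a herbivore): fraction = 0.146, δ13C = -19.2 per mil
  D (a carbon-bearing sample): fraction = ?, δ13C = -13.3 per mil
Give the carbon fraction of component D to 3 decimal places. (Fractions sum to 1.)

0.169

Let f_D and f_A be the unknown fractions; fractions sum to 1 so f_D + f_A = 0.488.
Mass balance: Σ fᵢ·δᵢ = δ_bulk ⇒ f_D·(-13.3) + f_A·(-3.6) = -14.4 − (-11.002) = -3.398
Substitute f_A = 0.488 − f_D:
f_D·(-13.3 − -3.6) = -3.398 − 0.488×(-3.6) = -1.642
f_D = -1.642 / -9.7 = 0.1692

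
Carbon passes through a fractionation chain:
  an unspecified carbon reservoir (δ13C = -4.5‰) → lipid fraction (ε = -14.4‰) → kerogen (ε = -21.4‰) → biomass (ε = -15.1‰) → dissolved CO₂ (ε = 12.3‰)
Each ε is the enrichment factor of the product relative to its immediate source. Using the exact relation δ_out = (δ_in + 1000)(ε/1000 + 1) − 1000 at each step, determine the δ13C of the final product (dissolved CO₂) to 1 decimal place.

step 1: δ = (-4.50 + 1000)·(-14.4/1000 + 1) − 1000 = -18.84‰
step 2: δ = (-18.84 + 1000)·(-21.4/1000 + 1) − 1000 = -39.83‰
step 3: δ = (-39.83 + 1000)·(-15.1/1000 + 1) − 1000 = -54.33‰
step 4: δ = (-54.33 + 1000)·(12.3/1000 + 1) − 1000 = -42.70‰

-42.7‰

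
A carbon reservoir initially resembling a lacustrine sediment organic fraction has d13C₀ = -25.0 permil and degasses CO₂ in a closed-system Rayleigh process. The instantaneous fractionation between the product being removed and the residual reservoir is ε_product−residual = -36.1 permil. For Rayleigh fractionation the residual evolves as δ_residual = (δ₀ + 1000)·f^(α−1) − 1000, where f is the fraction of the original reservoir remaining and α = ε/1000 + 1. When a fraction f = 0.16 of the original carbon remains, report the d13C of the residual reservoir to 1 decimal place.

41.7 permil

Rayleigh residual: δ_res = (δ₀ + 1000)·f^(α−1) − 1000
α = ε/1000 + 1 = 0.96390, so α − 1 = -0.03610
f^(α−1) = 0.16^(-0.03610) = 1.068394
δ_res = (-25.0 + 1000) × 1.068394 − 1000 = 1041.684 − 1000 = 41.68 permil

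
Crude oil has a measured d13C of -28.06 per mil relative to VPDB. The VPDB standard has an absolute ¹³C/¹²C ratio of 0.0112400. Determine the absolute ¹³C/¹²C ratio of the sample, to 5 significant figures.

0.010925

R_sample = R_standard × (d13C/1000 + 1)
R_sample = 0.0112400 × (-28.06/1000 + 1) = 0.0112400 × 0.971940
R_sample = 0.0109246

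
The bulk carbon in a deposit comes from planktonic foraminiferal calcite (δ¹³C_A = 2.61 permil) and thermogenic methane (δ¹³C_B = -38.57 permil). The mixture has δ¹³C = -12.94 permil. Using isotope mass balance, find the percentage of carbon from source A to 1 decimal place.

62.2%

δ_mix = f_A·δ_A + (1 − f_A)·δ_B  ⇒  f_A = (δ_mix − δ_B)/(δ_A − δ_B)
f_A = (-12.94 − (-38.57)) / (2.61 − (-38.57))
f_A = 25.63 / 41.18 = 0.6224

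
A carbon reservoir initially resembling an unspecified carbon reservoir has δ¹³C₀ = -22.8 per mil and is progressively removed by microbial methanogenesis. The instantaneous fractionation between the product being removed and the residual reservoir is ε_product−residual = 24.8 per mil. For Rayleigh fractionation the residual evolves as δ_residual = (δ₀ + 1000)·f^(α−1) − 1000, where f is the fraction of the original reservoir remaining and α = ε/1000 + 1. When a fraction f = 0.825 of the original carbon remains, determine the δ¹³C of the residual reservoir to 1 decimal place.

-27.5 per mil

Rayleigh residual: δ_res = (δ₀ + 1000)·f^(α−1) − 1000
α = ε/1000 + 1 = 1.02480, so α − 1 = 0.02480
f^(α−1) = 0.825^(0.02480) = 0.995241
δ_res = (-22.8 + 1000) × 0.995241 − 1000 = 972.549 − 1000 = -27.45 per mil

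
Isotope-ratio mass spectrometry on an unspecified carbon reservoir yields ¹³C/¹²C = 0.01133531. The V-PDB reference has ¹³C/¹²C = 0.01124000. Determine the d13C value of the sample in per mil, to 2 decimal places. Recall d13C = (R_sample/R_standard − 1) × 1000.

8.48 per mil

d13C = (R_sample / R_standard − 1) × 1000
R_sample / R_standard = 0.01133531 / 0.01124000 = 1.008480
d13C = (1.008480 − 1) × 1000 = 8.480 per mil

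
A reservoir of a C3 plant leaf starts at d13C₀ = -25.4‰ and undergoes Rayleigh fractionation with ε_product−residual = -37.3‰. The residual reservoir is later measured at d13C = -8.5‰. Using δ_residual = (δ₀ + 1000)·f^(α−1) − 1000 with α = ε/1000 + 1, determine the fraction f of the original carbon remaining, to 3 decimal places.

0.631

α − 1 = ε/1000 = -0.0373
(δ_res + 1000)/(δ₀ + 1000) = (-8.5 + 1000)/(-25.4 + 1000) = 991.5/974.6 = 1.017340
f = 1.017340^(1/-0.0373) = exp(ln(1.017340)/-0.0373) = exp(0.01719/-0.0373)
f = exp(-0.4609) = 0.6307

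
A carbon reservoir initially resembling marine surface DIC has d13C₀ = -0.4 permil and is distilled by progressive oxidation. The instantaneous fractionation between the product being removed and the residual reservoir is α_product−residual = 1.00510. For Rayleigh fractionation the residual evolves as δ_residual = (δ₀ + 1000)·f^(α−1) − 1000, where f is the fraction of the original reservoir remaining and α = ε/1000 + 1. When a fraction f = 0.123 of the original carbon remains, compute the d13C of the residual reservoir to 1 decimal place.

-11.0 permil

Rayleigh residual: δ_res = (δ₀ + 1000)·f^(α−1) − 1000
α − 1 = 0.00510
f^(α−1) = 0.123^(0.00510) = 0.989369
δ_res = (-0.4 + 1000) × 0.989369 − 1000 = 988.974 − 1000 = -11.03 permil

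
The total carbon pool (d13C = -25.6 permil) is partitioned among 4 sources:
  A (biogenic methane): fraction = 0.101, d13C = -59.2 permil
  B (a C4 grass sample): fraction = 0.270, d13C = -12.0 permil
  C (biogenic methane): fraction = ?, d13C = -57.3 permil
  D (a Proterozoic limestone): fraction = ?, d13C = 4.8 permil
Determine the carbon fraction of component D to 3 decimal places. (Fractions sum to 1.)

Let f_D and f_C be the unknown fractions; fractions sum to 1 so f_D + f_C = 0.629.
Mass balance: Σ fᵢ·δᵢ = δ_bulk ⇒ f_D·(4.8) + f_C·(-57.3) = -25.6 − (-9.219) = -16.381
Substitute f_C = 0.629 − f_D:
f_D·(4.8 − -57.3) = -16.381 − 0.629×(-57.3) = 19.661
f_D = 19.661 / 62.1 = 0.3166

0.317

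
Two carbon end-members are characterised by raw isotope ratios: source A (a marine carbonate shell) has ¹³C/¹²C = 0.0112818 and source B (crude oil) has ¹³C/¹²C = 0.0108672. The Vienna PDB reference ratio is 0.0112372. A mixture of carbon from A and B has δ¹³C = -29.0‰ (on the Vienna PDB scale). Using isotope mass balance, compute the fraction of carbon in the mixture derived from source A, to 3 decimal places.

δ_A = (0.0112818/0.0112372 − 1)×1000 = (1.003969 − 1)×1000 = 3.969‰
δ_B = (0.0108672/0.0112372 − 1)×1000 = (0.967074 − 1)×1000 = -32.926‰
f_A = (δ_mix − δ_B)/(δ_A − δ_B) = (-29.0 − (-32.926))/(3.969 − (-32.926))
f_A = 3.926 / 36.895 = 0.1064

0.106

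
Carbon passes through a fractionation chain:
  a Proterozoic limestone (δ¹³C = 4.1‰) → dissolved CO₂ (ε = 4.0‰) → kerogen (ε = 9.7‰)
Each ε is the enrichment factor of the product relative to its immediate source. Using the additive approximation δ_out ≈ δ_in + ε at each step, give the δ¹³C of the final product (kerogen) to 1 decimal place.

step 1: δ ≈ 4.1 + (4.0) = 8.1‰
step 2: δ ≈ 8.1 + (9.7) = 17.8‰

17.8‰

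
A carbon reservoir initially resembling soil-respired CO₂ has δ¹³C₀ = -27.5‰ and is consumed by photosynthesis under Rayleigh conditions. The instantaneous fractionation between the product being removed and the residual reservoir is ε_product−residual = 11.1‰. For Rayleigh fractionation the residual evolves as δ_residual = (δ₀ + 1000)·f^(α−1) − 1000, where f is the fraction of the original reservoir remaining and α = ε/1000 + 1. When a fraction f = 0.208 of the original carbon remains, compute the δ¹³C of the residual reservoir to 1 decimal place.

Rayleigh residual: δ_res = (δ₀ + 1000)·f^(α−1) − 1000
α = ε/1000 + 1 = 1.01110, so α − 1 = 0.01110
f^(α−1) = 0.208^(0.01110) = 0.982722
δ_res = (-27.5 + 1000) × 0.982722 − 1000 = 955.697 − 1000 = -44.30‰

-44.3‰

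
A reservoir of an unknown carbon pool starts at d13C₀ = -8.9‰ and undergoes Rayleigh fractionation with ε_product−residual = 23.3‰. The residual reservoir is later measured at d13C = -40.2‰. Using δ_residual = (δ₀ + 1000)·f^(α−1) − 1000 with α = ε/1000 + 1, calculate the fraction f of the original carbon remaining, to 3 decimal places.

α − 1 = ε/1000 = 0.0233
(δ_res + 1000)/(δ₀ + 1000) = (-40.2 + 1000)/(-8.9 + 1000) = 959.8/991.1 = 0.968419
f = 0.968419^(1/0.0233) = exp(ln(0.968419)/0.0233) = exp(-0.03209/0.0233)
f = exp(-1.3773) = 0.2523

0.252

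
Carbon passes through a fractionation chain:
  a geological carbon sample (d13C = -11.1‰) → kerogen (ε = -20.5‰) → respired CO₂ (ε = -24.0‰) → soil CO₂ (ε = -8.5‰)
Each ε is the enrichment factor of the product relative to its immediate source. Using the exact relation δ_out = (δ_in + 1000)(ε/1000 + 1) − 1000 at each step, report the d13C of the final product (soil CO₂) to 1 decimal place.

-62.7‰

step 1: δ = (-11.10 + 1000)·(-20.5/1000 + 1) − 1000 = -31.37‰
step 2: δ = (-31.37 + 1000)·(-24.0/1000 + 1) − 1000 = -54.62‰
step 3: δ = (-54.62 + 1000)·(-8.5/1000 + 1) − 1000 = -62.66‰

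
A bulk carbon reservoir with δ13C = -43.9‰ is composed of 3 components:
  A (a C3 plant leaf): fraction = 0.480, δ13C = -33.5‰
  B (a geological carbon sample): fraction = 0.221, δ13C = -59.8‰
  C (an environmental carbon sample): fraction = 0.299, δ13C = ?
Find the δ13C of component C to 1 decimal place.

Isotope mass balance: δ_bulk = Σ fᵢ·δᵢ.
-43.9 = 0.480×(-33.5) + 0.221×(-59.8) + 0.299×δ_C
0.299·δ_C = -43.9 − (-29.296) = -14.604
δ_C = -14.604 / 0.299 = -48.84‰

-48.8‰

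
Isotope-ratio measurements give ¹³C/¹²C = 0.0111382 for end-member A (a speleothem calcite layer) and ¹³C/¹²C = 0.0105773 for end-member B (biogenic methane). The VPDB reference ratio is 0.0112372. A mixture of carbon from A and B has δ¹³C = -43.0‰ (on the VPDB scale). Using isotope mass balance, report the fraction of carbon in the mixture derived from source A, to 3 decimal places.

0.315

δ_A = (0.0111382/0.0112372 − 1)×1000 = (0.991190 − 1)×1000 = -8.810‰
δ_B = (0.0105773/0.0112372 − 1)×1000 = (0.941275 − 1)×1000 = -58.725‰
f_A = (δ_mix − δ_B)/(δ_A − δ_B) = (-43.0 − (-58.725))/(-8.810 − (-58.725))
f_A = 15.725 / 49.915 = 0.3150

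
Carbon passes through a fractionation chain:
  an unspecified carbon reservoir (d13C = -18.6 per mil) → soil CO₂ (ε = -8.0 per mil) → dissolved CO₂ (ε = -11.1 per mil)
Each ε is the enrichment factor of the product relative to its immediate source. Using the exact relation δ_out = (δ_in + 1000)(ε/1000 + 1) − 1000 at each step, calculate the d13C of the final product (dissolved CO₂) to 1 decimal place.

step 1: δ = (-18.60 + 1000)·(-8.0/1000 + 1) − 1000 = -26.45 per mil
step 2: δ = (-26.45 + 1000)·(-11.1/1000 + 1) − 1000 = -37.26 per mil

-37.3 per mil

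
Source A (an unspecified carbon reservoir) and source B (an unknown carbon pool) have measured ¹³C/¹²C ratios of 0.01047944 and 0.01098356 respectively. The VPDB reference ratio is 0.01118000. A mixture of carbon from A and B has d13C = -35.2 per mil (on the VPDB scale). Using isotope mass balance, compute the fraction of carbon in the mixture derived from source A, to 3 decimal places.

0.391

δ_A = (0.01047944/0.01118000 − 1)×1000 = (0.937338 − 1)×1000 = -62.662 per mil
δ_B = (0.01098356/0.01118000 − 1)×1000 = (0.982429 − 1)×1000 = -17.571 per mil
f_A = (δ_mix − δ_B)/(δ_A − δ_B) = (-35.2 − (-17.571))/(-62.662 − (-17.571))
f_A = -17.629 / -45.091 = 0.3910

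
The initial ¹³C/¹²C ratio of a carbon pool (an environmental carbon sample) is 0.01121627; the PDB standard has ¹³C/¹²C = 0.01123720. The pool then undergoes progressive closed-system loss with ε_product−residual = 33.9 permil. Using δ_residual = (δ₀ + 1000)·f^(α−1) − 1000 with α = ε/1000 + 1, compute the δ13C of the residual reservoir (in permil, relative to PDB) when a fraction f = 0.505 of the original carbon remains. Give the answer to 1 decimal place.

-24.7 permil

δ₀ = (0.01121627/0.01123720 − 1)×1000 = (0.998137 − 1)×1000 = -1.863 permil
α − 1 = ε/1000 = 0.0339
f^(α−1) = 0.505^(0.0339) = 0.977106
δ_res = (-1.863 + 1000) × 0.977106 − 1000 = 975.286 − 1000 = -24.71 permil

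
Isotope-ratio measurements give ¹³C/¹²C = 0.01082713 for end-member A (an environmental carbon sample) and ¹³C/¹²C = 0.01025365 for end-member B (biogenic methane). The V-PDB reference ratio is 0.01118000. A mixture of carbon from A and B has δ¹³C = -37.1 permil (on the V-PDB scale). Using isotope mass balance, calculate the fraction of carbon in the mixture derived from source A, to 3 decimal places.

0.892

δ_A = (0.01082713/0.01118000 − 1)×1000 = (0.968437 − 1)×1000 = -31.563 permil
δ_B = (0.01025365/0.01118000 − 1)×1000 = (0.917142 − 1)×1000 = -82.858 permil
f_A = (δ_mix − δ_B)/(δ_A − δ_B) = (-37.1 − (-82.858))/(-31.563 − (-82.858))
f_A = 45.758 / 51.295 = 0.8920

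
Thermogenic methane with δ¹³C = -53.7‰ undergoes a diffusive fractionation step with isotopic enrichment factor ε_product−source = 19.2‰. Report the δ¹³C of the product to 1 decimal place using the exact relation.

Exactly, δ_product = (δ_source + 1000)·(ε/1000 + 1) − 1000.
δ_product = (-53.7 + 1000) × (19.2/1000 + 1) − 1000
δ_product = -35.53‰

-35.5‰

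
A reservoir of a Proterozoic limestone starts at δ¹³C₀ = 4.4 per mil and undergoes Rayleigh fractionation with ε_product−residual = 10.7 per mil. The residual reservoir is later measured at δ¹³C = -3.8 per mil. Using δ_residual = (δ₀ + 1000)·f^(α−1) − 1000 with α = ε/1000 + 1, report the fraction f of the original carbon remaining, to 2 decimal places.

0.46

α − 1 = ε/1000 = 0.0107
(δ_res + 1000)/(δ₀ + 1000) = (-3.8 + 1000)/(4.4 + 1000) = 996.2/1004.4 = 0.991836
f = 0.991836^(1/0.0107) = exp(ln(0.991836)/0.0107) = exp(-0.00820/0.0107)
f = exp(-0.7661) = 0.4648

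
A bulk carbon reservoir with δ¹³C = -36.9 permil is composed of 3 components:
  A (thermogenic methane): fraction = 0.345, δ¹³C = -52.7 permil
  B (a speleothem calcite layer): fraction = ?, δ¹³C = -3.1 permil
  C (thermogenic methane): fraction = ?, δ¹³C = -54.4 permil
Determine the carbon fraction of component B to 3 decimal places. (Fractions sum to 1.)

0.330

Let f_B and f_C be the unknown fractions; fractions sum to 1 so f_B + f_C = 0.655.
Mass balance: Σ fᵢ·δᵢ = δ_bulk ⇒ f_B·(-3.1) + f_C·(-54.4) = -36.9 − (-18.181) = -18.718
Substitute f_C = 0.655 − f_B:
f_B·(-3.1 − -54.4) = -18.718 − 0.655×(-54.4) = 16.913
f_B = 16.913 / 51.3 = 0.3297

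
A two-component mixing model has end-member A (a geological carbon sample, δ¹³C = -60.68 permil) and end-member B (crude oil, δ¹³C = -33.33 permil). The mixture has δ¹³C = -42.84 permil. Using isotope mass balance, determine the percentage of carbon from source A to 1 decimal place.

δ_mix = f_A·δ_A + (1 − f_A)·δ_B  ⇒  f_A = (δ_mix − δ_B)/(δ_A − δ_B)
f_A = (-42.84 − (-33.33)) / (-60.68 − (-33.33))
f_A = -9.51 / -27.35 = 0.3477

34.8%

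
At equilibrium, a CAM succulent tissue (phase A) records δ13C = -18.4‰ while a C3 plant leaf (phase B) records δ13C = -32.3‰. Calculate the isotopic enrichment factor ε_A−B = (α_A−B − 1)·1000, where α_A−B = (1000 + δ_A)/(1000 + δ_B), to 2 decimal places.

α_A−B = (1000 + -18.4) / (1000 + -32.3) = 981.6 / 967.7 = 1.014364
ε_A−B = (1.014364 − 1) × 1000 = 14.364‰
(The approximation ε ≈ δ_A − δ_B would give 13.9‰.)

14.36‰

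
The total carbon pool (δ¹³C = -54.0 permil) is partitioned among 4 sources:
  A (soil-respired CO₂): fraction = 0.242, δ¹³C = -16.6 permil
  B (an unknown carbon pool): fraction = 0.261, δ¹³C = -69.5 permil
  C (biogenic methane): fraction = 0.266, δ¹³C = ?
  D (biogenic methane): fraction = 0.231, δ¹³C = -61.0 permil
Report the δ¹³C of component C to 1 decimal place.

Isotope mass balance: δ_bulk = Σ fᵢ·δᵢ.
-54.0 = 0.242×(-16.6) + 0.261×(-69.5) + 0.266×δ_C + 0.231×(-61.0)
0.266·δ_C = -54.0 − (-36.248) = -17.752
δ_C = -17.752 / 0.266 = -66.74 permil

-66.7 permil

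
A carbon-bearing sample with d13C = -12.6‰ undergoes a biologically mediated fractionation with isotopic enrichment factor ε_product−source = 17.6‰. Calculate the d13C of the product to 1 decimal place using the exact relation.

4.8‰

To first order, δ_product ≈ δ_source + ε = 5.0‰.
Exactly, δ_product = (δ_source + 1000)·(ε/1000 + 1) − 1000.
δ_product = (-12.6 + 1000) × (17.6/1000 + 1) − 1000
δ_product = 4.78‰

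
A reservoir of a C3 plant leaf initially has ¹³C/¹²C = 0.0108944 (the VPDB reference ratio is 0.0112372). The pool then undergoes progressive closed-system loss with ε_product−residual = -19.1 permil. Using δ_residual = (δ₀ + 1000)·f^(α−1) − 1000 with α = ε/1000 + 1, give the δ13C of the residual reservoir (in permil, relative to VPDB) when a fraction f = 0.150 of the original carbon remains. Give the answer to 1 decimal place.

5.3 permil

δ₀ = (0.0108944/0.0112372 − 1)×1000 = (0.969494 − 1)×1000 = -30.506 permil
α − 1 = ε/1000 = -0.0191
f^(α−1) = 0.150^(-0.0191) = 1.036899
δ_res = (-30.506 + 1000) × 1.036899 − 1000 = 1005.268 − 1000 = 5.27 permil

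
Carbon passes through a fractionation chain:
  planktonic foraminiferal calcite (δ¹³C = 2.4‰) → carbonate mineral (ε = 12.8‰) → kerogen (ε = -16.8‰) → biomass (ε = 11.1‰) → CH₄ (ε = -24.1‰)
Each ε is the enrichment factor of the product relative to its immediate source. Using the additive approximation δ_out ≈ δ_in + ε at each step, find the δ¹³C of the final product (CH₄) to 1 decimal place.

-14.6‰

step 1: δ ≈ 2.4 + (12.8) = 15.2‰
step 2: δ ≈ 15.2 + (-16.8) = -1.6‰
step 3: δ ≈ -1.6 + (11.1) = 9.5‰
step 4: δ ≈ 9.5 + (-24.1) = -14.6‰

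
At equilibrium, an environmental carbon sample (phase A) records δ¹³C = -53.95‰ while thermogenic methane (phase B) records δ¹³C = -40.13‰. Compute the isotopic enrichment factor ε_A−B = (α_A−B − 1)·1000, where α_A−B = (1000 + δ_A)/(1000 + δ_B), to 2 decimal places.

-14.40‰

α_A−B = (1000 + -53.95) / (1000 + -40.13) = 946.05 / 959.87 = 0.985602
ε_A−B = (0.985602 − 1) × 1000 = -14.398‰
(The approximation ε ≈ δ_A − δ_B would give -13.82‰.)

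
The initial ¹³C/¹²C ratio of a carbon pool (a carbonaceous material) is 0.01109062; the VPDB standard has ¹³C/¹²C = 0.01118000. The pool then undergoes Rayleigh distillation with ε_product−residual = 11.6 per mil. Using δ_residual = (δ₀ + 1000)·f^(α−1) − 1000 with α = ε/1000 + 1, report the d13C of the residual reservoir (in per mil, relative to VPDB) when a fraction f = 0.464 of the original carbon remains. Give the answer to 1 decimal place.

δ₀ = (0.01109062/0.01118000 − 1)×1000 = (0.992005 − 1)×1000 = -7.995 per mil
α − 1 = ε/1000 = 0.0116
f^(α−1) = 0.464^(0.0116) = 0.991132
δ_res = (-7.995 + 1000) × 0.991132 − 1000 = 983.209 − 1000 = -16.79 per mil

-16.8 per mil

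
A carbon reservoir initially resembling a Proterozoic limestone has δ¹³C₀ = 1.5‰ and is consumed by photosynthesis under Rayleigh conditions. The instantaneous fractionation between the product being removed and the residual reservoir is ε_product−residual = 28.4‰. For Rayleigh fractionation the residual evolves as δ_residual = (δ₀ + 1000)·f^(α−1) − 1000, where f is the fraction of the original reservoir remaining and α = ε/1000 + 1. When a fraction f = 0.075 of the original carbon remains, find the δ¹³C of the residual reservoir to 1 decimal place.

Rayleigh residual: δ_res = (δ₀ + 1000)·f^(α−1) − 1000
α = ε/1000 + 1 = 1.02840, so α − 1 = 0.02840
f^(α−1) = 0.075^(0.02840) = 0.929077
δ_res = (1.5 + 1000) × 0.929077 − 1000 = 930.471 − 1000 = -69.53‰

-69.5‰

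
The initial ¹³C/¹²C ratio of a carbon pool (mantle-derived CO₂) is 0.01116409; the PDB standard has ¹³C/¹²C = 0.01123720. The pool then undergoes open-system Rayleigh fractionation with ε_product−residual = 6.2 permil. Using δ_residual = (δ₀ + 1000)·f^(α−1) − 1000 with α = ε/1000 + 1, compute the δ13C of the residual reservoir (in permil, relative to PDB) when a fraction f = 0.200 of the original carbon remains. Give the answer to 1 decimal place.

-16.4 permil

δ₀ = (0.01116409/0.01123720 − 1)×1000 = (0.993494 − 1)×1000 = -6.506 permil
α − 1 = ε/1000 = 0.0062
f^(α−1) = 0.200^(0.0062) = 0.990071
δ_res = (-6.506 + 1000) × 0.990071 − 1000 = 983.630 − 1000 = -16.37 permil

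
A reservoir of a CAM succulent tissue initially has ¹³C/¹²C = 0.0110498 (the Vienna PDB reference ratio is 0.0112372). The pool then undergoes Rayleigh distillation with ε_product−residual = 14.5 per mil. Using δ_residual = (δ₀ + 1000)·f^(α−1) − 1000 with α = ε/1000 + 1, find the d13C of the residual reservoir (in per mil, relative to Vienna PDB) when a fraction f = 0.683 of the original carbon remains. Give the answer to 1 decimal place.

-22.1 per mil

δ₀ = (0.0110498/0.0112372 − 1)×1000 = (0.983323 − 1)×1000 = -16.677 per mil
α − 1 = ε/1000 = 0.0145
f^(α−1) = 0.683^(0.0145) = 0.994487
δ_res = (-16.677 + 1000) × 0.994487 − 1000 = 977.902 − 1000 = -22.10 per mil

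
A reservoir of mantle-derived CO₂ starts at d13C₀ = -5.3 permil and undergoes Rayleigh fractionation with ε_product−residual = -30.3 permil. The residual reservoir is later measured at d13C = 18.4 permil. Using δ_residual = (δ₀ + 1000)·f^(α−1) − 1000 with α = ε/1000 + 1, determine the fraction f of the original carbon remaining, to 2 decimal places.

0.46

α − 1 = ε/1000 = -0.0303
(δ_res + 1000)/(δ₀ + 1000) = (18.4 + 1000)/(-5.3 + 1000) = 1018.4/994.7 = 1.023826
f = 1.023826^(1/-0.0303) = exp(ln(1.023826)/-0.0303) = exp(0.02355/-0.0303)
f = exp(-0.7771) = 0.4597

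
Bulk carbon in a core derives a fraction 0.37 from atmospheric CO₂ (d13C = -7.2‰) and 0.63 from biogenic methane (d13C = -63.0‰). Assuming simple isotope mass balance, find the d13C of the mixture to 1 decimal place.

-42.4‰

δ_mix = f_A·δ_A + f_B·δ_B
δ_mix = 0.37 × (-7.2) + 0.63 × (-63.0)
δ_mix = -2.66 + -39.69 = -42.35‰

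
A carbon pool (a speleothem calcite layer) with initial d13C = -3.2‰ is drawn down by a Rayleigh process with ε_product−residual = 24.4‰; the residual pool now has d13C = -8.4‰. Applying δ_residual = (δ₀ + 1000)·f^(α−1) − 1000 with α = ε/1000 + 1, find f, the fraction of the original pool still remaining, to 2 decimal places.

0.81

α − 1 = ε/1000 = 0.0244
(δ_res + 1000)/(δ₀ + 1000) = (-8.4 + 1000)/(-3.2 + 1000) = 991.6/996.8 = 0.994783
f = 0.994783^(1/0.0244) = exp(ln(0.994783)/0.0244) = exp(-0.00523/0.0244)
f = exp(-0.2144) = 0.8071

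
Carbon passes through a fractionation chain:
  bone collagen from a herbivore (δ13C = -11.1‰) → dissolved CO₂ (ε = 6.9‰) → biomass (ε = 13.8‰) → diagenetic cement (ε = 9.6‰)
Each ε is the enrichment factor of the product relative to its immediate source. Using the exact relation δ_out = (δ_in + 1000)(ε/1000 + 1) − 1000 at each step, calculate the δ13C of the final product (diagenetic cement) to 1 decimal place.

step 1: δ = (-11.10 + 1000)·(6.9/1000 + 1) − 1000 = -4.28‰
step 2: δ = (-4.28 + 1000)·(13.8/1000 + 1) − 1000 = 9.46‰
step 3: δ = (9.46 + 1000)·(9.6/1000 + 1) − 1000 = 19.16‰

19.2‰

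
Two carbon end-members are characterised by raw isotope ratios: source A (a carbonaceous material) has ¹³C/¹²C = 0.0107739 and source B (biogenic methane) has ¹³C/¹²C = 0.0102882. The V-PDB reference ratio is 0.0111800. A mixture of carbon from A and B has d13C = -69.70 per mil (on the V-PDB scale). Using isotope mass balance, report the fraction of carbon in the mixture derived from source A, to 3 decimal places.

δ_A = (0.0107739/0.0111800 − 1)×1000 = (0.963676 − 1)×1000 = -36.324 per mil
δ_B = (0.0102882/0.0111800 − 1)×1000 = (0.920233 − 1)×1000 = -79.767 per mil
f_A = (δ_mix − δ_B)/(δ_A − δ_B) = (-69.70 − (-79.767))/(-36.324 − (-79.767))
f_A = 10.067 / 43.444 = 0.2317

0.232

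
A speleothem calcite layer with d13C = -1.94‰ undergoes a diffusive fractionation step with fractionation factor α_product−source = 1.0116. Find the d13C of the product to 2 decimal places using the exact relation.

δ_product = (δ_source + 1000)·α − 1000
δ_product = (-1.94 + 1000) × 1.0116 − 1000
δ_product = 1009.637 − 1000 = 9.637‰

9.64‰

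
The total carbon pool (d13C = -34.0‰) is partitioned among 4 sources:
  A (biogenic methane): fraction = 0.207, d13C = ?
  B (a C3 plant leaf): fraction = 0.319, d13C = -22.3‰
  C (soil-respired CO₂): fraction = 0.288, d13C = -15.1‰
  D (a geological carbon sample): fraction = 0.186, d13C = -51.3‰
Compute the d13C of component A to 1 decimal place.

-62.8‰

Isotope mass balance: δ_bulk = Σ fᵢ·δᵢ.
-34.0 = 0.207×δ_A + 0.319×(-22.3) + 0.288×(-15.1) + 0.186×(-51.3)
0.207·δ_A = -34.0 − (-21.004) = -12.996
δ_A = -12.996 / 0.207 = -62.78‰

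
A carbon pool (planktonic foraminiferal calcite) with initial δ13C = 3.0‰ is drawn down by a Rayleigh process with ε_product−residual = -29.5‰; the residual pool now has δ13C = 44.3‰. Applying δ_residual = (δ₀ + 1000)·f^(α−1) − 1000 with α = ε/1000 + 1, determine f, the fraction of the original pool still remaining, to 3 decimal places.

0.255

α − 1 = ε/1000 = -0.0295
(δ_res + 1000)/(δ₀ + 1000) = (44.3 + 1000)/(3.0 + 1000) = 1044.3/1003.0 = 1.041176
f = 1.041176^(1/-0.0295) = exp(ln(1.041176)/-0.0295) = exp(0.04035/-0.0295)
f = exp(-1.3678) = 0.2547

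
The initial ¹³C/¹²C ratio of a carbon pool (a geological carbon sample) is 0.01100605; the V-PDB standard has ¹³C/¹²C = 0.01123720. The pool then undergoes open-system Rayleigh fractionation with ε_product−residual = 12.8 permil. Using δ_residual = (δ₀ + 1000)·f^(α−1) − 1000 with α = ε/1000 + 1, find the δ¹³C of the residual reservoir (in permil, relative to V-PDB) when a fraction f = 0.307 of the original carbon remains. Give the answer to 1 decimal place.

δ₀ = (0.01100605/0.01123720 − 1)×1000 = (0.979430 − 1)×1000 = -20.570 permil
α − 1 = ε/1000 = 0.0128
f^(α−1) = 0.307^(0.0128) = 0.984998
δ_res = (-20.570 + 1000) × 0.984998 − 1000 = 964.737 − 1000 = -35.26 permil

-35.3 permil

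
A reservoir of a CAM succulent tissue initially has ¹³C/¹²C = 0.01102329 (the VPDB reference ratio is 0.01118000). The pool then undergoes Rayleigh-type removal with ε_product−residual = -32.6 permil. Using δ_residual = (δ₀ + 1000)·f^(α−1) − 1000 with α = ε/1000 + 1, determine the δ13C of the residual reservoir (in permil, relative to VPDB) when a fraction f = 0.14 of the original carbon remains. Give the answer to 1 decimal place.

δ₀ = (0.01102329/0.01118000 − 1)×1000 = (0.985983 − 1)×1000 = -14.017 permil
α − 1 = ε/1000 = -0.0326
f^(α−1) = 0.14^(-0.0326) = 1.066194
δ_res = (-14.017 + 1000) × 1.066194 − 1000 = 1051.249 − 1000 = 51.25 permil

51.2 permil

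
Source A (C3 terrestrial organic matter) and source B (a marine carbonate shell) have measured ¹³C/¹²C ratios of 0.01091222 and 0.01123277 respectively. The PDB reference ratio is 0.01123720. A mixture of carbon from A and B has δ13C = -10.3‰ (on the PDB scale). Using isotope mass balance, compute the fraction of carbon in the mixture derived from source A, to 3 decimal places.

0.347

δ_A = (0.01091222/0.01123720 − 1)×1000 = (0.971080 − 1)×1000 = -28.920‰
δ_B = (0.01123277/0.01123720 − 1)×1000 = (0.999606 − 1)×1000 = -0.394‰
f_A = (δ_mix − δ_B)/(δ_A − δ_B) = (-10.3 − (-0.394))/(-28.920 − (-0.394))
f_A = -9.906 / -28.526 = 0.3473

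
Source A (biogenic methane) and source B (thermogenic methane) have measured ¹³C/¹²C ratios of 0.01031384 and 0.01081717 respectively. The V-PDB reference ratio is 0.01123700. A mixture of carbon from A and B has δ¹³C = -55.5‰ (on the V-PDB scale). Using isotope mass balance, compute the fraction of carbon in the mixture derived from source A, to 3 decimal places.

0.405

δ_A = (0.01031384/0.01123700 − 1)×1000 = (0.917846 − 1)×1000 = -82.154‰
δ_B = (0.01081717/0.01123700 − 1)×1000 = (0.962639 − 1)×1000 = -37.361‰
f_A = (δ_mix − δ_B)/(δ_A − δ_B) = (-55.5 − (-37.361))/(-82.154 − (-37.361))
f_A = -18.139 / -44.792 = 0.4050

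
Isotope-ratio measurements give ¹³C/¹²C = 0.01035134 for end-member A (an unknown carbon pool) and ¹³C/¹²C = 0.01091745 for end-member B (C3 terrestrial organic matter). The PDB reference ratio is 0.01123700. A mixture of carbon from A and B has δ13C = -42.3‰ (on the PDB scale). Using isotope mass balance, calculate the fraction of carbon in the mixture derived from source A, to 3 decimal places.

0.275

δ_A = (0.01035134/0.01123700 − 1)×1000 = (0.921184 − 1)×1000 = -78.816‰
δ_B = (0.01091745/0.01123700 − 1)×1000 = (0.971563 − 1)×1000 = -28.437‰
f_A = (δ_mix − δ_B)/(δ_A − δ_B) = (-42.3 − (-28.437))/(-78.816 − (-28.437))
f_A = -13.863 / -50.379 = 0.2752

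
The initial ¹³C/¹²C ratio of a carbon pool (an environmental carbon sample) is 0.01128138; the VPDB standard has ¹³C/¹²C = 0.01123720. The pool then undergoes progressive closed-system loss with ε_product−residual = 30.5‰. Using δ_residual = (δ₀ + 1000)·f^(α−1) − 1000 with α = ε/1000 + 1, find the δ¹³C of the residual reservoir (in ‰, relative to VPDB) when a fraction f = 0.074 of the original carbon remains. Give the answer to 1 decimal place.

-72.7‰

δ₀ = (0.01128138/0.01123720 − 1)×1000 = (1.003932 − 1)×1000 = 3.932‰
α − 1 = ε/1000 = 0.0305
f^(α−1) = 0.074^(0.0305) = 0.923659
δ_res = (3.932 + 1000) × 0.923659 − 1000 = 927.290 − 1000 = -72.71‰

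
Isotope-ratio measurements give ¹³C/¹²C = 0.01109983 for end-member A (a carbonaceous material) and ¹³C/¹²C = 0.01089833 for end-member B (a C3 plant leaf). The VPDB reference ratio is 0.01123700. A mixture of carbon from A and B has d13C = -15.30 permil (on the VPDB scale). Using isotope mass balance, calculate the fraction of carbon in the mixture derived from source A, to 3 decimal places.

δ_A = (0.01109983/0.01123700 − 1)×1000 = (0.987793 − 1)×1000 = -12.207 permil
δ_B = (0.01089833/0.01123700 − 1)×1000 = (0.969861 − 1)×1000 = -30.139 permil
f_A = (δ_mix − δ_B)/(δ_A − δ_B) = (-15.30 − (-30.139))/(-12.207 − (-30.139))
f_A = 14.839 / 17.932 = 0.8275

0.828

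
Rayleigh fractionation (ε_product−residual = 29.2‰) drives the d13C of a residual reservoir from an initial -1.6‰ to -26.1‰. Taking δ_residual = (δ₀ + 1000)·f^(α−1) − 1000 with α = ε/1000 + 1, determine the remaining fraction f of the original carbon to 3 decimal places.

0.427

α − 1 = ε/1000 = 0.0292
(δ_res + 1000)/(δ₀ + 1000) = (-26.1 + 1000)/(-1.6 + 1000) = 973.9/998.4 = 0.975461
f = 0.975461^(1/0.0292) = exp(ln(0.975461)/0.0292) = exp(-0.02485/0.0292)
f = exp(-0.8509) = 0.4270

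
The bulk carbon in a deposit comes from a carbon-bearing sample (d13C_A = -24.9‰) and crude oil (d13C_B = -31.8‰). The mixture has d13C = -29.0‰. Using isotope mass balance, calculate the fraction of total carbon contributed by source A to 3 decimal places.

0.406

δ_mix = f_A·δ_A + (1 − f_A)·δ_B  ⇒  f_A = (δ_mix − δ_B)/(δ_A − δ_B)
f_A = (-29.0 − (-31.8)) / (-24.9 − (-31.8))
f_A = 2.8 / 6.9 = 0.4058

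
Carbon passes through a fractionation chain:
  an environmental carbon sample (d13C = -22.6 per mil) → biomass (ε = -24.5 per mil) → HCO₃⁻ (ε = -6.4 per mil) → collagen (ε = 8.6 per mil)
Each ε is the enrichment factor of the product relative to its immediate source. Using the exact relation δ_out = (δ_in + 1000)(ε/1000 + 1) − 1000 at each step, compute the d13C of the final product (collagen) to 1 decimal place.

-44.5 per mil

step 1: δ = (-22.60 + 1000)·(-24.5/1000 + 1) − 1000 = -46.55 per mil
step 2: δ = (-46.55 + 1000)·(-6.4/1000 + 1) − 1000 = -52.65 per mil
step 3: δ = (-52.65 + 1000)·(8.6/1000 + 1) − 1000 = -44.50 per mil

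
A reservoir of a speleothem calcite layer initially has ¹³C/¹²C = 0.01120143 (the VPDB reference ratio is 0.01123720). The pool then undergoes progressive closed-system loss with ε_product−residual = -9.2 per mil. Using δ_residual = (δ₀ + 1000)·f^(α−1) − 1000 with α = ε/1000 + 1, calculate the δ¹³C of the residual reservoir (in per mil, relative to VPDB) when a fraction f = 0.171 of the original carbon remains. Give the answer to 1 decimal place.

13.1 per mil

δ₀ = (0.01120143/0.01123720 − 1)×1000 = (0.996817 − 1)×1000 = -3.183 per mil
α − 1 = ε/1000 = -0.0092
f^(α−1) = 0.171^(-0.0092) = 1.016381
δ_res = (-3.183 + 1000) × 1.016381 − 1000 = 1013.145 − 1000 = 13.15 per mil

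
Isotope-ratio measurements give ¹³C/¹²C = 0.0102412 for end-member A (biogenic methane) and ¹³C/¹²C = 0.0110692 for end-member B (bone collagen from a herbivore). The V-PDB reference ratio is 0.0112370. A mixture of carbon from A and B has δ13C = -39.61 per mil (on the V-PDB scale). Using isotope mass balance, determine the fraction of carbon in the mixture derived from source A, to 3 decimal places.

0.335

δ_A = (0.0102412/0.0112370 − 1)×1000 = (0.911382 − 1)×1000 = -88.618 per mil
δ_B = (0.0110692/0.0112370 − 1)×1000 = (0.985067 − 1)×1000 = -14.933 per mil
f_A = (δ_mix − δ_B)/(δ_A − δ_B) = (-39.61 − (-14.933))/(-88.618 − (-14.933))
f_A = -24.677 / -73.685 = 0.3349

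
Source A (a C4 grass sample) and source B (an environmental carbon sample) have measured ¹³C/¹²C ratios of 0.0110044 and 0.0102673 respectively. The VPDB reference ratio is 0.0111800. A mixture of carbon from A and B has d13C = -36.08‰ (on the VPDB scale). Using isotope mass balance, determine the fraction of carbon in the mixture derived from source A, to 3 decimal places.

0.691

δ_A = (0.0110044/0.0111800 − 1)×1000 = (0.984293 − 1)×1000 = -15.707‰
δ_B = (0.0102673/0.0111800 − 1)×1000 = (0.918363 − 1)×1000 = -81.637‰
f_A = (δ_mix − δ_B)/(δ_A − δ_B) = (-36.08 − (-81.637))/(-15.707 − (-81.637))
f_A = 45.557 / 65.930 = 0.6910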